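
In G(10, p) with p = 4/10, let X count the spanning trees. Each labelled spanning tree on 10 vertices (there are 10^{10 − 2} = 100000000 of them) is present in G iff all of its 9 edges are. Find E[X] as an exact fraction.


K_10 has 10^{10 − 2} = 100000000 labelled spanning trees.
For each such spanning tree H, let X_H = 1 if all 9 edges of H are present in G. Then P[X_H = 1] = p^{9} = (2/5)^{9} = 512/1953125.
Summing the indicators: E[X] = Σ_H E[X_H] = 100000000 · p^{9} = 100000000 · 512/1953125 = 131072/5.
Numerically: E[X] ≈ 26214.4.

E[X] = 100000000 · (2/5)^{9} = 131072/5 ≈ 26214.4.


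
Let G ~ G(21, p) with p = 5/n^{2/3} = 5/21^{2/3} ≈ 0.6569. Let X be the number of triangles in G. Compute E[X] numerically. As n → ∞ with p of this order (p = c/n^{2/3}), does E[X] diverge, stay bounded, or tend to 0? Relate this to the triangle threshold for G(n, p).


Number of potential triangles: C(21, 3) = 1330.
Each occurs with probability p³ ≈ (0.6569)³ ≈ 2.834467e-01.
By linearity: E[X] = C(21, 3)·p³ ≈ 1330 · 2.834467e-01 ≈ 376.9841.
Since α = 2/3 < 1, p = c/n^{2/3} ≫ 1/n is above the triangle threshold p ~ 1/n. Asymptotically E[X] ~ (c³/6)·n^{3(1−α)} = (5³/6)·n^{1} → ∞; triangles are abundant w.h.p.

E[X] ≈ 376.9841; in regime p = Θ(1/n^{2/3}) E[X] diverges (above the triangle threshold p ~ 1/n).


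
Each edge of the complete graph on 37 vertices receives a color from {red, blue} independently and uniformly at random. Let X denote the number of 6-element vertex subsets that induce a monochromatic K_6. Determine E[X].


Let X = Σ_S X_S over the C(37, 6) = 2324784 subsets S of size 6, where X_S = 1 if the K_6 on S is monochromatic.
For a fixed S, the K_6 on S has C(6, 2) = 15 edges. P[all 15 edges red] = (1/2)^15, and likewise for blue, so P[monochromatic] = 2·(1/2)^15 = 2^{1 − 15} = 1/16384.
By linearity of expectation: E[X] = C(37, 6) · 2^{1 − 15} = 2324784 · 1/16384 = 145299/1024.
Numerically: E[X] ≈ 141.893555.

E[X] = C(37,6)·2^(1−C(6,2)) = 145299/1024 ≈ 141.893555.


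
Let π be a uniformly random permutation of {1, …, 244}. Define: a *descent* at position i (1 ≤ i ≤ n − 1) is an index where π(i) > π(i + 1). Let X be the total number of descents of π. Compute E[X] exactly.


Write X = Σ X_I over i = 1, …, 243, with X_I the indicator of one descent.
There are 243 indicators.
For each fixed i, the pair (π(i), π(i+1)) is a uniformly random ordered pair of distinct values from {1, …, 244}; by symmetry P[π(i) > π(i+1)] = 1/2.
By linearity: E[X] = 243 · (1/2) = (244 − 1) · (1/2) = 243/2 ≈ 121.5000.

E[X] = 243/2 = 121.5000.


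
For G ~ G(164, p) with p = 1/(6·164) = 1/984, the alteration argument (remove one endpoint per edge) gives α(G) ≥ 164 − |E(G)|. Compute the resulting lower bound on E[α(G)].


E[|E(G)|] = C(164, 2)·p = 13366 · (1/984) = 163/12.
E[α(G)] ≥ n − E[|E(G)|] = 164 − 163/12 = 1805/12.
Numerically: ≈ 150.416667.
(This is only a lower bound; the true E[α(G)] may be larger.)

E[α(G)] ≥ 1805/12 ≈ 150.416667.


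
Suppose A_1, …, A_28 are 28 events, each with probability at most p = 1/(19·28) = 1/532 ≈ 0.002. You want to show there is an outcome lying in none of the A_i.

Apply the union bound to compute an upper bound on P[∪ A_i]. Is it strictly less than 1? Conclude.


Union bound: P[∪_{i=1}^{28} A_i] ≤ Σ_i P[A_i] ≤ 28·p = 28·(1/532) = 1/19.
Numerically: 1/19 ≈ 0.053.
Is 1/19 < 1? YES.
Since P[∪ A_i] ≤ 1/19 < 1, the complement has P[∩ A_i^c] ≥ 1 − 1/19 = 18/19 > 0, so some outcome avoids every A_i.

28·p = 1/19 ≈ 0.053; existence CERTIFIED by the union bound.


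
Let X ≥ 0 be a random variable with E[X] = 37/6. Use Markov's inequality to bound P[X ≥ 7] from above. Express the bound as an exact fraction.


μ = E[X] = 37/6, a = 7.
Markov: P[X ≥ 7] ≤ μ/a = (37/6)/7 = 37/42.
Numerically: ≈ 0.8810.
(Since a = 7 > μ = 6.1667, the bound 37/42 is < 1 and informative.)

P[X ≥ 7] ≤ 37/42 ≈ 0.8810.


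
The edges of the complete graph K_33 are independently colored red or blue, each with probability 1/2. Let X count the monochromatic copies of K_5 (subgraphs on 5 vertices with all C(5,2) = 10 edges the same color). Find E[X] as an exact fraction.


Let X = Σ_S X_S over the C(33, 5) = 237336 subsets S of size 5, where X_S = 1 if the K_5 on S is monochromatic.
For a fixed S, the K_5 on S has C(5, 2) = 10 edges. P[all 10 edges red] = (1/2)^10, and likewise for blue, so P[monochromatic] = 2·(1/2)^10 = 2^{1 − 10} = 1/512.
Summing: E[X] = C(33, 5) · 2^{1 − 10} = 237336 · 1/512 = 29667/64.
Numerically: E[X] ≈ 463.54688.

E[X] = C(33,5)·2^(1−C(5,2)) = 29667/64 ≈ 463.54688.


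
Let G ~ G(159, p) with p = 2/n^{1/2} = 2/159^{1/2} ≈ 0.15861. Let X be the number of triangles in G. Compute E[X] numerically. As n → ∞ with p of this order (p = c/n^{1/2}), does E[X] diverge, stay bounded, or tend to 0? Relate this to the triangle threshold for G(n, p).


Number of potential triangles: C(159, 3) = 657359.
Each occurs with probability p³ ≈ (0.15861)³ ≈ 3.99019666e-03.
By linearity: E[X] = C(159, 3)·p³ ≈ 657359 · 3.99019666e-03 ≈ 2622.991685.
Since α = 1/2 < 1, p = c/n^{1/2} ≫ 1/n is above the triangle threshold p ~ 1/n. Asymptotically E[X] ~ (c³/6)·n^{3(1−α)} = (2³/6)·n^{1.5} → ∞; triangles are abundant w.h.p.

E[X] ≈ 2622.991685; in regime p = Θ(1/n^{1/2}) E[X] diverges (above the triangle threshold p ~ 1/n).


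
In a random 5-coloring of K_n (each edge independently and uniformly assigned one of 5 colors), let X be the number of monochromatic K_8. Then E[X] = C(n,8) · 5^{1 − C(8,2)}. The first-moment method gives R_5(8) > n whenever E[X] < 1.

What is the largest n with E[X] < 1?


We need C(n, 8) · 5^{1 − 28} < 1, i.e. C(n, 8) < 5^{28 − 1} = 7450580596923828125.
Check values of n near the boundary:
  n = 858: C(858, 8) = 7049584530256467771; 7049584530256467771 < 7450580596923828125? YES
  n = 859: C(859, 8) = 7115855595170747139; 7115855595170747139 < 7450580596923828125? YES
  n = 860: C(860, 8) = 7182671140665308145; 7182671140665308145 < 7450580596923828125? YES
  n = 861: C(861, 8) = 7250034996615275865; 7250034996615275865 < 7450580596923828125? YES
  n = 862: C(862, 8) = 7317951015318931845; 7317951015318931845 < 7450580596923828125? YES
  n = 863: C(863, 8) = 7386423071602617757; 7386423071602617757 < 7450580596923828125? YES
  n = 864: C(864, 8) = 7455455062926006708; 7455455062926006708 < 7450580596923828125? NO
The largest n with C(n, 8) < 7450580596923828125 is n = 863 (where E[X] = 7386423071602617757/7450580596923828125 ≈ 0.99139). Hence R_5(8) > 863, i.e. R_5(8) ≥ 864.

Largest n = 863; hence R_5(8) > 863.


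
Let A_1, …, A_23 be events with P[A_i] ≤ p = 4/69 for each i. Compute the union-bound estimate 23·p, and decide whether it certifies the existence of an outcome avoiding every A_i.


Union bound: P[∪_{i=1}^{23} A_i] ≤ Σ_i P[A_i] ≤ 23·p = 23·(4/69) = 4/3.
Numerically: 4/3 ≈ 1.33333.
Is 4/3 < 1? NO.
Since the bound 4/3 is ≥ 1, the union bound is uninformative here; it does NOT by itself certify existence.

23·p = 4/3 ≈ 1.33333; existence NOT certified by the union bound.


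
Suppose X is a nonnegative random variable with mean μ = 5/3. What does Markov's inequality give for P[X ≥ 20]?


μ = E[X] = 5/3, a = 20.
Markov: P[X ≥ 20] ≤ μ/a = (5/3)/20 = 1/12.
Numerically: ≈ 0.0833.
(Since a = 20 > μ = 1.6667, the bound 1/12 is < 1 and informative.)

P[X ≥ 20] ≤ 1/12 ≈ 0.0833.


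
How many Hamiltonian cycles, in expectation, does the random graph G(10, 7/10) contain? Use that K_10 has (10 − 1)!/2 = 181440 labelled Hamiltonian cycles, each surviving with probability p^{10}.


K_10 has (10 − 1)!/2 = 181440 labelled Hamiltonian cycles.
For each such Hamiltonian cycle H, let X_H = 1 if all 10 edges of H are present in G. Then P[X_H = 1] = p^{10} = (7/10)^{10} = 282475249/10000000000.
By linearity of expectation: E[X] = Σ_H E[X_H] = 181440 · p^{10} = 181440 · 282475249/10000000000 = 160163466183/31250000.
Numerically: E[X] ≈ 5125.

E[X] = 181440 · (7/10)^{10} = 160163466183/31250000 ≈ 5125.


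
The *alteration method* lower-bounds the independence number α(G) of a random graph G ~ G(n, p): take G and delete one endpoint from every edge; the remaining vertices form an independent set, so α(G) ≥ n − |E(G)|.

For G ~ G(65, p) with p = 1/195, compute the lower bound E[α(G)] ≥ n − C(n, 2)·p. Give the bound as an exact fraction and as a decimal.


E[|E(G)|] = C(65, 2)·p = 2080 · (1/195) = 32/3.
E[α(G)] ≥ n − E[|E(G)|] = 65 − 32/3 = 163/3.
Numerically: ≈ 54.333333.
(This is only a lower bound; the true E[α(G)] may be larger.)

E[α(G)] ≥ 163/3 ≈ 54.333333.


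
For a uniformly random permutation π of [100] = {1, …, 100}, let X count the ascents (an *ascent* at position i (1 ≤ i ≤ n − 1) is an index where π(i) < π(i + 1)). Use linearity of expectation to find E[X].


Write X = Σ X_I over i = 1, …, 99, with X_I the indicator of one ascent.
There are 99 indicators.
For each fixed i, the pair (π(i), π(i+1)) is a uniformly random ordered pair of distinct values from {1, …, 100}; by symmetry P[π(i) < π(i+1)] = 1/2.
By linearity: E[X] = 99 · (1/2) = (100 − 1) · (1/2) = 99/2 ≈ 49.50000.

E[X] = 99/2 = 49.50000.


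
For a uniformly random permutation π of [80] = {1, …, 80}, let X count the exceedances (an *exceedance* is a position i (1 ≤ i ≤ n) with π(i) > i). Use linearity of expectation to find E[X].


Write X = Σ_{i=1}^{80} X_i, where X_i = 1_{π(i) > i}.
For each fixed i, π(i) is uniform over {1, …, 80} (marginal of a uniform permutation), so P[π(i) > i] = (n − i)/n. Summing: Σ_{i=1}^{80} (n − i)/n = (0 + 1 + … + 79)/80 = 80(80 − 1)/(2·80) = (80 − 1)/2.
Hence E[X] = Σ_{i=1}^{80} (80 − i)/80 = 79/2 ≈ 39.5000.

E[X] = 79/2 = 39.5000.


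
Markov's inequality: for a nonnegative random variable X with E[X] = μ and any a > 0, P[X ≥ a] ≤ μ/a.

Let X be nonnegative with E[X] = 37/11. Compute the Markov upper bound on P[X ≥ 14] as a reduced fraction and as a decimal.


μ = E[X] = 37/11, a = 14.
Markov: P[X ≥ 14] ≤ μ/a = (37/11)/14 = 37/154.
Numerically: ≈ 0.2403.
(Since a = 14 > μ = 3.3636, the bound 37/154 is < 1 and informative.)

P[X ≥ 14] ≤ 37/154 ≈ 0.2403.


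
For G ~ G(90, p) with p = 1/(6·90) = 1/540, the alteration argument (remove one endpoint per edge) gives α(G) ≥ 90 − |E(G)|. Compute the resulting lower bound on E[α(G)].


E[|E(G)|] = C(90, 2)·p = 4005 · (1/540) = 89/12.
E[α(G)] ≥ n − E[|E(G)|] = 90 − 89/12 = 991/12.
Numerically: ≈ 82.583.
(This is only a lower bound; the true E[α(G)] may be larger.)

E[α(G)] ≥ 991/12 ≈ 82.583.


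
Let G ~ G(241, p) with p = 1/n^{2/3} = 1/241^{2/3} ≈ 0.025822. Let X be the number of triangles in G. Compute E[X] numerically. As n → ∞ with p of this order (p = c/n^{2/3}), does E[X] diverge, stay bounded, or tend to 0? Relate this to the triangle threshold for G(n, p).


Number of potential triangles: C(241, 3) = 2303960.
Each occurs with probability p³ ≈ (0.025822)³ ≈ 1.7217334e-05.
By linearity: E[X] = C(241, 3)·p³ ≈ 2303960 · 1.7217334e-05 ≈ 39.66805.
Since α = 2/3 < 1, p = c/n^{2/3} ≫ 1/n is above the triangle threshold p ~ 1/n. Asymptotically E[X] ~ (c³/6)·n^{3(1−α)} = (1³/6)·n^{1} → ∞; triangles are abundant w.h.p.

E[X] ≈ 39.66805; in regime p = Θ(1/n^{2/3}) E[X] diverges (above the triangle threshold p ~ 1/n).


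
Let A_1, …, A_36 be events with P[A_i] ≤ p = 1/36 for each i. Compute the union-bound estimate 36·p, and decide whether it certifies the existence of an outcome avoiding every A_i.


Union bound: P[∪_{i=1}^{36} A_i] ≤ Σ_i P[A_i] ≤ 36·p = 36·(1/36) = 1.
Numerically: 1 ≈ 1.00000.
Is 1 < 1? NO.
Since the bound 1 is ≥ 1, the union bound is uninformative here; it does NOT by itself certify existence.

36·p = 1 ≈ 1.00000; existence NOT certified by the union bound.


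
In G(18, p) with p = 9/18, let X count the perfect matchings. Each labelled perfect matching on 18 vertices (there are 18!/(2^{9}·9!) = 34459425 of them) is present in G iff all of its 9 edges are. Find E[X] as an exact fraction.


K_18 has 18!/(2^{9}·9!) = 34459425 labelled perfect matchings.
For each such perfect matching H, let X_H = 1 if all 9 edges of H are present in G. Then P[X_H = 1] = p^{9} = (1/2)^{9} = 1/512.
By linearity of expectation: E[X] = Σ_H E[X_H] = 34459425 · p^{9} = 34459425 · 1/512 = 34459425/512.
Numerically: E[X] ≈ 6.73e+04.

E[X] = 34459425 · (1/2)^{9} = 34459425/512 ≈ 6.73e+04.


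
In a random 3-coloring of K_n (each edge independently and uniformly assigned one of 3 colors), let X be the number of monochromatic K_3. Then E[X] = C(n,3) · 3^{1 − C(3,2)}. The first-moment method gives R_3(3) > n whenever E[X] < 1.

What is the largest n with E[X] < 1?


We need C(n, 3) · 3^{1 − 3} < 1, i.e. C(n, 3) < 3^{3 − 1} = 9.
Check values of n near the boundary:
  n = 3: C(3, 3) = 1; 1 < 9? YES
  n = 4: C(4, 3) = 4; 4 < 9? YES
  n = 5: C(5, 3) = 10; 10 < 9? NO
  n = 6: C(6, 3) = 20; 20 < 9? NO
The largest n with C(n, 3) < 9 is n = 4 (where E[X] = 4/9 ≈ 0.444). Hence R_3(3) > 4, i.e. R_3(3) ≥ 5.

Largest n = 4; hence R_3(3) > 4.


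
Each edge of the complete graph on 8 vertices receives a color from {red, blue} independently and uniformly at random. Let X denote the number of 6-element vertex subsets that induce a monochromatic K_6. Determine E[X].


Let X = Σ_S X_S over the C(8, 6) = 28 subsets S of size 6, where X_S = 1 if the K_6 on S is monochromatic.
For a fixed S, the K_6 on S has C(6, 2) = 15 edges. P[all 15 edges red] = (1/2)^15, and likewise for blue, so P[monochromatic] = 2·(1/2)^15 = 2^{1 − 15} = 1/16384.
By linearity: E[X] = C(8, 6) · 2^{1 − 15} = 28 · 1/16384 = 7/4096.
Numerically: E[X] ≈ 0.0017.

E[X] = C(8,6)·2^(1−C(6,2)) = 7/4096 ≈ 0.0017.


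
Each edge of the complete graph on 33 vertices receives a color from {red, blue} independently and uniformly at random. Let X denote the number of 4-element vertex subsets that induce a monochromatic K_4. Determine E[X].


Let X = Σ_S X_S over the C(33, 4) = 40920 subsets S of size 4, where X_S = 1 if the K_4 on S is monochromatic.
For a fixed S, the K_4 on S has C(4, 2) = 6 edges. P[all 6 edges red] = (1/2)^6, and likewise for blue, so P[monochromatic] = 2·(1/2)^6 = 2^{1 − 6} = 1/32.
By linearity of expectation: E[X] = C(33, 4) · 2^{1 − 6} = 40920 · 1/32 = 5115/4.
Numerically: E[X] ≈ 1278.7500.

E[X] = C(33,4)·2^(1−C(4,2)) = 5115/4 ≈ 1278.7500.


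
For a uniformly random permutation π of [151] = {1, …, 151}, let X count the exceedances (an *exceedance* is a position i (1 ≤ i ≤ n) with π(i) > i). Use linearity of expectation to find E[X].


Write X = Σ_{i=1}^{151} X_i, where X_i = 1_{π(i) > i}.
For each fixed i, π(i) is uniform over {1, …, 151} (marginal of a uniform permutation), so P[π(i) > i] = (n − i)/n. Summing: Σ_{i=1}^{151} (n − i)/n = (0 + 1 + … + 150)/151 = 151(151 − 1)/(2·151) = (151 − 1)/2.
Hence E[X] = Σ_{i=1}^{151} (151 − i)/151 = 75 ≈ 75.0000.

E[X] = 75 = 75.0000.


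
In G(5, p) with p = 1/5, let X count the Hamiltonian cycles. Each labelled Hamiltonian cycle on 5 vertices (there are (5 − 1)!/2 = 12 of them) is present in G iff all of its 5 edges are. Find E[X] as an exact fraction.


K_5 has (5 − 1)!/2 = 12 labelled Hamiltonian cycles.
For each such Hamiltonian cycle H, let X_H = 1 if all 5 edges of H are present in G. Then P[X_H = 1] = p^{5} = (1/5)^{5} = 1/3125.
By linearity of expectation: E[X] = Σ_H E[X_H] = 12 · p^{5} = 12 · 1/3125 = 12/3125.
Numerically: E[X] ≈ 0.00384.

E[X] = 12 · (1/5)^{5} = 12/3125 ≈ 0.00384.


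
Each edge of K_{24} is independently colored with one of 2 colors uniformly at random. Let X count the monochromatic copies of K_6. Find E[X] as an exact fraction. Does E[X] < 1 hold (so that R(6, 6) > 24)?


E[X] = C(24, 6) · 2^{1 − 15} = 134596 · 2^{−14} = 134596/16384.
As a reduced fraction: E[X] = 33649/4096 ≈ 8.2151.
Is E[X] < 1? NO.
Since E[X] ≥ 1, the first-moment bound is inconclusive at n = 24; it does NOT by itself certify R(6, 6) > 24.

E[X] = 33649/4096 ≈ 8.2151; E[X] ≥ 1; first-moment method inconclusive here.


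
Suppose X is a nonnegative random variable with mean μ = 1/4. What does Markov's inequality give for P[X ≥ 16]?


μ = E[X] = 1/4, a = 16.
Markov: P[X ≥ 16] ≤ μ/a = (1/4)/16 = 1/64.
Numerically: ≈ 0.0156.
(Since a = 16 > μ = 0.2500, the bound 1/64 is < 1 and informative.)

P[X ≥ 16] ≤ 1/64 ≈ 0.0156.


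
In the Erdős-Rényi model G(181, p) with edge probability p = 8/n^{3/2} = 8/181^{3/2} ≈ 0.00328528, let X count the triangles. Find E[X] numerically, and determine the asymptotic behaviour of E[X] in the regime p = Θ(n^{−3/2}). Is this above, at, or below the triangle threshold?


Number of potential triangles: C(181, 3) = 971970.
Each occurs with probability p³ ≈ (0.00328528)³ ≈ 3.54581746e-08.
By linearity: E[X] = C(181, 3)·p³ ≈ 971970 · 3.54581746e-08 ≈ 0.034464.
Since α = 3/2 > 1, p = c/n^{3/2} = o(1/n) is below the triangle threshold p ~ 1/n. Asymptotically E[X] ~ (c³/6)·n^{3(1−α)} = (8³/6)·n^{-1.5} → 0, so by Markov's inequality G has no triangles w.h.p.

E[X] ≈ 0.034464; in regime p = Θ(1/n^{3/2}) E[X] tends to 0 (below the triangle threshold p ~ 1/n).


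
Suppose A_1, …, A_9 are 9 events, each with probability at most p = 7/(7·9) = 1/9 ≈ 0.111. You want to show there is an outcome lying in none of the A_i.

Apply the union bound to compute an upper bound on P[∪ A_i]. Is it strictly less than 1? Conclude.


Union bound: P[∪_{i=1}^{9} A_i] ≤ Σ_i P[A_i] ≤ 9·p = 9·(1/9) = 1.
Numerically: 1 ≈ 1.000.
Is 1 < 1? NO.
Since the bound 1 is ≥ 1, the union bound is uninformative here; it does NOT by itself certify existence.

9·p = 1 ≈ 1.000; existence NOT certified by the union bound.


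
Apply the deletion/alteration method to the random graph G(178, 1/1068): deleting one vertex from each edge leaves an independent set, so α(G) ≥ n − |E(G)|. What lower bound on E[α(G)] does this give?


E[|E(G)|] = C(178, 2)·p = 15753 · (1/1068) = 59/4.
E[α(G)] ≥ n − E[|E(G)|] = 178 − 59/4 = 653/4.
Numerically: ≈ 163.250000.
(This is only a lower bound; the true E[α(G)] may be larger.)

E[α(G)] ≥ 653/4 ≈ 163.250000.


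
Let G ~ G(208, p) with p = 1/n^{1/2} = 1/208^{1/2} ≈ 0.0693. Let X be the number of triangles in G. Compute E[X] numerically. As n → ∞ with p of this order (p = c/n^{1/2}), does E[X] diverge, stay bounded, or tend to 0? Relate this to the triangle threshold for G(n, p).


Number of potential triangles: C(208, 3) = 1478256.
Each occurs with probability p³ ≈ (0.0693)³ ≈ 3.33353e-04.
By linearity: E[X] = C(208, 3)·p³ ≈ 1478256 · 3.33353e-04 ≈ 492.782.
Since α = 1/2 < 1, p = c/n^{1/2} ≫ 1/n is above the triangle threshold p ~ 1/n. Asymptotically E[X] ~ (c³/6)·n^{3(1−α)} = (1³/6)·n^{1.5} → ∞; triangles are abundant w.h.p.

E[X] ≈ 492.782; in regime p = Θ(1/n^{1/2}) E[X] diverges (above the triangle threshold p ~ 1/n).


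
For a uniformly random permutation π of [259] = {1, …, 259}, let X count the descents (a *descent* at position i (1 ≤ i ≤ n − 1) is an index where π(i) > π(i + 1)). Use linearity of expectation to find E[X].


Write X = Σ X_I over i = 1, …, 258, with X_I the indicator of one descent.
There are 258 indicators.
For each fixed i, the pair (π(i), π(i+1)) is a uniformly random ordered pair of distinct values from {1, …, 259}; by symmetry P[π(i) > π(i+1)] = 1/2.
By linearity: E[X] = 258 · (1/2) = (259 − 1) · (1/2) = 129 ≈ 129.00000.

E[X] = 129 = 129.00000.


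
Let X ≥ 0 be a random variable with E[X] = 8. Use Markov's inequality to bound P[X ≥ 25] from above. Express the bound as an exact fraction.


μ = E[X] = 8, a = 25.
Markov: P[X ≥ 25] ≤ μ/a = (8)/25 = 8/25.
Numerically: ≈ 0.320000.
(Since a = 25 > μ = 8.000000, the bound 8/25 is < 1 and informative.)

P[X ≥ 25] ≤ 8/25 ≈ 0.320000.


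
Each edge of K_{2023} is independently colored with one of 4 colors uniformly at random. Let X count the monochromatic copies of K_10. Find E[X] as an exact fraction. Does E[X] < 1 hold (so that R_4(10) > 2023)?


E[X] = C(2023, 10) · 4^{1 − 45} = 309399856285778485315440716 · 4^{−44} = 309399856285778485315440716/309485009821345068724781056.
As a reduced fraction: E[X] = 77349964071444621328860179/77371252455336267181195264 ≈ 0.999725.
Is E[X] < 1? YES.
Since E[X] < 1, there exists a 4-coloring of K_{2023} with no monochromatic K_10; hence R_4(10) > 2023.

E[X] = 77349964071444621328860179/77371252455336267181195264 ≈ 0.999725; E[X] < 1, so R_4(10) > 2023.


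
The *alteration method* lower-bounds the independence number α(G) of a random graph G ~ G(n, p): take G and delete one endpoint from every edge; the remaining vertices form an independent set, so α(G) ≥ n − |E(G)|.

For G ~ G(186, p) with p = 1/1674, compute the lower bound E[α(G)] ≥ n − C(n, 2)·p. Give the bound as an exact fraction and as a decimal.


E[|E(G)|] = C(186, 2)·p = 17205 · (1/1674) = 185/18.
E[α(G)] ≥ n − E[|E(G)|] = 186 − 185/18 = 3163/18.
Numerically: ≈ 175.72222.
(This is only a lower bound; the true E[α(G)] may be larger.)

E[α(G)] ≥ 3163/18 ≈ 175.72222.


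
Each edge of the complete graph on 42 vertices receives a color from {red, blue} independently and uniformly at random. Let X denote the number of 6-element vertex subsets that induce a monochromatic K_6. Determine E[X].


Let X = Σ_S X_S over the C(42, 6) = 5245786 subsets S of size 6, where X_S = 1 if the K_6 on S is monochromatic.
For a fixed S, the K_6 on S has C(6, 2) = 15 edges. P[all 15 edges red] = (1/2)^15, and likewise for blue, so P[monochromatic] = 2·(1/2)^15 = 2^{1 − 15} = 1/16384.
By linearity of expectation: E[X] = C(42, 6) · 2^{1 − 15} = 5245786 · 1/16384 = 2622893/8192.
Numerically: E[X] ≈ 320.177.

E[X] = C(42,6)·2^(1−C(6,2)) = 2622893/8192 ≈ 320.177.


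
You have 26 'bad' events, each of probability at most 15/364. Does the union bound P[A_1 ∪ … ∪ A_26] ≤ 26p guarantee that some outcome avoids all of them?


Union bound: P[∪_{i=1}^{26} A_i] ≤ Σ_i P[A_i] ≤ 26·p = 26·(15/364) = 15/14.
Numerically: 15/14 ≈ 1.0714.
Is 15/14 < 1? NO.
Since the bound 15/14 is ≥ 1, the union bound is uninformative here; it does NOT by itself certify existence.

26·p = 15/14 ≈ 1.0714; existence NOT certified by the union bound.


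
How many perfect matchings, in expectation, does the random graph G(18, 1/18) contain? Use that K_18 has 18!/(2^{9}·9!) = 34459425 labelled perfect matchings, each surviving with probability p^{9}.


K_18 has 18!/(2^{9}·9!) = 34459425 labelled perfect matchings.
For each such perfect matching H, let X_H = 1 if all 9 edges of H are present in G. Then P[X_H = 1] = p^{9} = (1/18)^{9} = 1/198359290368.
Summing the indicators: E[X] = Σ_H E[X_H] = 34459425 · p^{9} = 34459425 · 1/198359290368 = 425425/2448880128.
Numerically: E[X] ≈ 0.00017372.

E[X] = 34459425 · (1/18)^{9} = 425425/2448880128 ≈ 0.00017372.


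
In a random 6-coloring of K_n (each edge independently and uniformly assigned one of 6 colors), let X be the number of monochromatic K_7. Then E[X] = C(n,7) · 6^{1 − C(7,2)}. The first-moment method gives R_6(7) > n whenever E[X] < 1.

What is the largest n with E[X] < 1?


We need C(n, 7) · 6^{1 − 21} < 1, i.e. C(n, 7) < 6^{21 − 1} = 3656158440062976.
Check values of n near the boundary:
  n = 563: C(563, 7) = 3426622515769596; 3426622515769596 < 3656158440062976? YES
  n = 564: C(564, 7) = 3469685994423792; 3469685994423792 < 3656158440062976? YES
  n = 565: C(565, 7) = 3513212521235560; 3513212521235560 < 3656158440062976? YES
  n = 566: C(566, 7) = 3557206237959440; 3557206237959440 < 3656158440062976? YES
  n = 567: C(567, 7) = 3601671315933933; 3601671315933933 < 3656158440062976? YES
  n = 568: C(568, 7) = 3646611956239704; 3646611956239704 < 3656158440062976? YES
  n = 569: C(569, 7) = 3692032389858348; 3692032389858348 < 3656158440062976? NO
  n = 570: C(570, 7) = 3737936877831720; 3737936877831720 < 3656158440062976? NO
The largest n with C(n, 7) < 3656158440062976 is n = 568 (where E[X] = 16882462760369/16926659444736 ≈ 0.997389). Hence R_6(7) > 568, i.e. R_6(7) ≥ 569.

Largest n = 568; hence R_6(7) > 568.


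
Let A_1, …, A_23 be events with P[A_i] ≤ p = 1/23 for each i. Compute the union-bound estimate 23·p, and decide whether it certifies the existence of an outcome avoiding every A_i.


Union bound: P[∪_{i=1}^{23} A_i] ≤ Σ_i P[A_i] ≤ 23·p = 23·(1/23) = 1.
Numerically: 1 ≈ 1.00000.
Is 1 < 1? NO.
Since the bound 1 is ≥ 1, the union bound is uninformative here; it does NOT by itself certify existence.

23·p = 1 ≈ 1.00000; existence NOT certified by the union bound.


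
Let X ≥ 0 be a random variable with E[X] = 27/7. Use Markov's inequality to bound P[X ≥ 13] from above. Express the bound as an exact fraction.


μ = E[X] = 27/7, a = 13.
Markov: P[X ≥ 13] ≤ μ/a = (27/7)/13 = 27/91.
Numerically: ≈ 0.29670.
(Since a = 13 > μ = 3.85714, the bound 27/91 is < 1 and informative.)

P[X ≥ 13] ≤ 27/91 ≈ 0.29670.


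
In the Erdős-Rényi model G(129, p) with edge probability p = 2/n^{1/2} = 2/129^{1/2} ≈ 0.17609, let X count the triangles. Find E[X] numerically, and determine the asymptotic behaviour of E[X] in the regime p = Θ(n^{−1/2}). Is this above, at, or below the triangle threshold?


Number of potential triangles: C(129, 3) = 349504.
Each occurs with probability p³ ≈ (0.17609)³ ≈ 5.46016066e-03.
By linearity: E[X] = C(129, 3)·p³ ≈ 349504 · 5.46016066e-03 ≈ 1908.347991.
Since α = 1/2 < 1, p = c/n^{1/2} ≫ 1/n is above the triangle threshold p ~ 1/n. Asymptotically E[X] ~ (c³/6)·n^{3(1−α)} = (2³/6)·n^{1.5} → ∞; triangles are abundant w.h.p.

E[X] ≈ 1908.347991; in regime p = Θ(1/n^{1/2}) E[X] diverges (above the triangle threshold p ~ 1/n).


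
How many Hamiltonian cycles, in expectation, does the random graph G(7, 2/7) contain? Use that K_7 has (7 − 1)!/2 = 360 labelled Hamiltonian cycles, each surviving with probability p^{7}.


K_7 has (7 − 1)!/2 = 360 labelled Hamiltonian cycles.
For each such Hamiltonian cycle H, let X_H = 1 if all 7 edges of H are present in G. Then P[X_H = 1] = p^{7} = (2/7)^{7} = 128/823543.
By linearity: E[X] = Σ_H E[X_H] = 360 · p^{7} = 360 · 128/823543 = 46080/823543.
Numerically: E[X] ≈ 0.0559534.

E[X] = 360 · (2/7)^{7} = 46080/823543 ≈ 0.0559534.


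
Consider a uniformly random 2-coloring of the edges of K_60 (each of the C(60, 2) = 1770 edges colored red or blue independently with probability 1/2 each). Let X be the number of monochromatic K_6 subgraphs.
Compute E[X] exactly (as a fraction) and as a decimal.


Let X = Σ_S X_S over the C(60, 6) = 50063860 subsets S of size 6, where X_S = 1 if the K_6 on S is monochromatic.
For a fixed S, the K_6 on S has C(6, 2) = 15 edges. P[all 15 edges red] = (1/2)^15, and likewise for blue, so P[monochromatic] = 2·(1/2)^15 = 2^{1 − 15} = 1/16384.
By linearity of expectation: E[X] = C(60, 6) · 2^{1 − 15} = 50063860 · 1/16384 = 12515965/4096.
Numerically: E[X] ≈ 3055.65552.

E[X] = C(60,6)·2^(1−C(6,2)) = 12515965/4096 ≈ 3055.65552.


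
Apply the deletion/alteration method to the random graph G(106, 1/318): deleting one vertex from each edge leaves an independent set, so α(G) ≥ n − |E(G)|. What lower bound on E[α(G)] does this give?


E[|E(G)|] = C(106, 2)·p = 5565 · (1/318) = 35/2.
E[α(G)] ≥ n − E[|E(G)|] = 106 − 35/2 = 177/2.
Numerically: ≈ 88.50000.
(This is only a lower bound; the true E[α(G)] may be larger.)

E[α(G)] ≥ 177/2 ≈ 88.50000.


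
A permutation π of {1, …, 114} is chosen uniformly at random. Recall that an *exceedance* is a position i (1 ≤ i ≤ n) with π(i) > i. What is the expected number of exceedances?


Write X = Σ_{i=1}^{114} X_i, where X_i = 1_{π(i) > i}.
For each fixed i, π(i) is uniform over {1, …, 114} (marginal of a uniform permutation), so P[π(i) > i] = (n − i)/n. Summing: Σ_{i=1}^{114} (n − i)/n = (0 + 1 + … + 113)/114 = 114(114 − 1)/(2·114) = (114 − 1)/2.
Hence E[X] = Σ_{i=1}^{114} (114 − i)/114 = 113/2 ≈ 56.500.

E[X] = 113/2 = 56.500.


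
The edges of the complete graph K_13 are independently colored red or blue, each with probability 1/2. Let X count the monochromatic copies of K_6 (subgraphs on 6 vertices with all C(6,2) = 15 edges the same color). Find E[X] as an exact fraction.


Let X = Σ_S X_S over the C(13, 6) = 1716 subsets S of size 6, where X_S = 1 if the K_6 on S is monochromatic.
For a fixed S, the K_6 on S has C(6, 2) = 15 edges. P[all 15 edges red] = (1/2)^15, and likewise for blue, so P[monochromatic] = 2·(1/2)^15 = 2^{1 − 15} = 1/16384.
Summing: E[X] = C(13, 6) · 2^{1 − 15} = 1716 · 1/16384 = 429/4096.
Numerically: E[X] ≈ 0.10474.

E[X] = C(13,6)·2^(1−C(6,2)) = 429/4096 ≈ 0.10474.


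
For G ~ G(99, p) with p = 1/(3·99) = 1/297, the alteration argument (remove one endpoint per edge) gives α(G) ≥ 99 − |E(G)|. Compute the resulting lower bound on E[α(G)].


E[|E(G)|] = C(99, 2)·p = 4851 · (1/297) = 49/3.
E[α(G)] ≥ n − E[|E(G)|] = 99 − 49/3 = 248/3.
Numerically: ≈ 82.667.
(This is only a lower bound; the true E[α(G)] may be larger.)

E[α(G)] ≥ 248/3 ≈ 82.667.


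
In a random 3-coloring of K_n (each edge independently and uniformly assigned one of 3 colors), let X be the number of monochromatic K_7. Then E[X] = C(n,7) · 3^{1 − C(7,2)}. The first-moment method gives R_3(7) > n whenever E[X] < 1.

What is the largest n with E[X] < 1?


We need C(n, 7) · 3^{1 − 21} < 1, i.e. C(n, 7) < 3^{21 − 1} = 3486784401.
Check values of n near the boundary:
  n = 76: C(76, 7) = 2186189400; 2186189400 < 3486784401? YES
  n = 77: C(77, 7) = 2404808340; 2404808340 < 3486784401? YES
  n = 78: C(78, 7) = 2641902120; 2641902120 < 3486784401? YES
  n = 79: C(79, 7) = 2898753715; 2898753715 < 3486784401? YES
  n = 80: C(80, 7) = 3176716400; 3176716400 < 3486784401? YES
  n = 81: C(81, 7) = 3477216600; 3477216600 < 3486784401? YES
  n = 82: C(82, 7) = 3801756816; 3801756816 < 3486784401? NO
  n = 83: C(83, 7) = 4151918628; 4151918628 < 3486784401? NO
The largest n with C(n, 7) < 3486784401 is n = 81 (where E[X] = 42928600/43046721 ≈ 0.997). Hence R_3(7) > 81, i.e. R_3(7) ≥ 82.

Largest n = 81; hence R_3(7) > 81.


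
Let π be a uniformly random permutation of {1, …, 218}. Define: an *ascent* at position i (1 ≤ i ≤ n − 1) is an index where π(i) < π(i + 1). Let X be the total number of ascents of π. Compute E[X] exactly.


Write X = Σ X_I over i = 1, …, 217, with X_I the indicator of one ascent.
There are 217 indicators.
For each fixed i, the pair (π(i), π(i+1)) is a uniformly random ordered pair of distinct values from {1, …, 218}; by symmetry P[π(i) < π(i+1)] = 1/2.
By linearity: E[X] = 217 · (1/2) = (218 − 1) · (1/2) = 217/2 ≈ 108.500000.

E[X] = 217/2 = 108.500000.


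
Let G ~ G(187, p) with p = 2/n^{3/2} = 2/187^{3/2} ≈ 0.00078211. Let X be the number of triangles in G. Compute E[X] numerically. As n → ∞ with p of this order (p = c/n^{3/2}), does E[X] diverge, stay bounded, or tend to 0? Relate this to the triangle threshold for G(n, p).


Number of potential triangles: C(187, 3) = 1072445.
Each occurs with probability p³ ≈ (0.00078211)³ ≈ 4.7841276e-10.
By linearity: E[X] = C(187, 3)·p³ ≈ 1072445 · 4.7841276e-10 ≈ 0.00051.
Since α = 3/2 > 1, p = c/n^{3/2} = o(1/n) is below the triangle threshold p ~ 1/n. Asymptotically E[X] ~ (c³/6)·n^{3(1−α)} = (2³/6)·n^{-1.5} → 0, so by Markov's inequality G has no triangles w.h.p.

E[X] ≈ 0.00051; in regime p = Θ(1/n^{3/2}) E[X] tends to 0 (below the triangle threshold p ~ 1/n).


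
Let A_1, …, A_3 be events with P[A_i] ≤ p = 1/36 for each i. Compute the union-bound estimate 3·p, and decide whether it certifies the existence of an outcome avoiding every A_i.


Union bound: P[∪_{i=1}^{3} A_i] ≤ Σ_i P[A_i] ≤ 3·p = 3·(1/36) = 1/12.
Numerically: 1/12 ≈ 0.0833.
Is 1/12 < 1? YES.
Since P[∪ A_i] ≤ 1/12 < 1, the complement has P[∩ A_i^c] ≥ 1 − 1/12 = 11/12 > 0, so some outcome avoids every A_i.

3·p = 1/12 ≈ 0.0833; existence CERTIFIED by the union bound.


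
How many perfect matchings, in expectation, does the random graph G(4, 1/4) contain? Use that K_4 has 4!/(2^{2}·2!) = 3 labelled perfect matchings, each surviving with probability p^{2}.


K_4 has 4!/(2^{2}·2!) = 3 labelled perfect matchings.
For each such perfect matching H, let X_H = 1 if all 2 edges of H are present in G. Then P[X_H = 1] = p^{2} = (1/4)^{2} = 1/16.
Summing the indicators: E[X] = Σ_H E[X_H] = 3 · p^{2} = 3 · 1/16 = 3/16.
Numerically: E[X] ≈ 0.188.

E[X] = 3 · (1/4)^{2} = 3/16 ≈ 0.188.


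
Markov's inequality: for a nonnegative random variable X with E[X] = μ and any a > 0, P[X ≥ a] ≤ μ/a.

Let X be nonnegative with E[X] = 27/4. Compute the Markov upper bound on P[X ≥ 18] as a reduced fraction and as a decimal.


μ = E[X] = 27/4, a = 18.
Markov: P[X ≥ 18] ≤ μ/a = (27/4)/18 = 3/8.
Numerically: ≈ 0.375.
(Since a = 18 > μ = 6.750, the bound 3/8 is < 1 and informative.)

P[X ≥ 18] ≤ 3/8 ≈ 0.375.


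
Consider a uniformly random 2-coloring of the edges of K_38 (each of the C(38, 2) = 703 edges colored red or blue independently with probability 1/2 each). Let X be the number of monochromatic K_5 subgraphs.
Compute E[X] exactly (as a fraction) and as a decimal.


Let X = Σ_S X_S over the C(38, 5) = 501942 subsets S of size 5, where X_S = 1 if the K_5 on S is monochromatic.
For a fixed S, the K_5 on S has C(5, 2) = 10 edges. P[all 10 edges red] = (1/2)^10, and likewise for blue, so P[monochromatic] = 2·(1/2)^10 = 2^{1 − 10} = 1/512.
Summing: E[X] = C(38, 5) · 2^{1 − 10} = 501942 · 1/512 = 250971/256.
Numerically: E[X] ≈ 980.355469.

E[X] = C(38,5)·2^(1−C(5,2)) = 250971/256 ≈ 980.355469.


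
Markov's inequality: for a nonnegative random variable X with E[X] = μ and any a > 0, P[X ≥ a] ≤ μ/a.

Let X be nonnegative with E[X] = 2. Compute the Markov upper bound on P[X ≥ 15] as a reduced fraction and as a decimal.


μ = E[X] = 2, a = 15.
Markov: P[X ≥ 15] ≤ μ/a = (2)/15 = 2/15.
Numerically: ≈ 0.133.
(Since a = 15 > μ = 2.000, the bound 2/15 is < 1 and informative.)

P[X ≥ 15] ≤ 2/15 ≈ 0.133.


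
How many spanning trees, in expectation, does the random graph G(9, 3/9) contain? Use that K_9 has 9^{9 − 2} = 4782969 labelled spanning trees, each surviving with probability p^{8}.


K_9 has 9^{9 − 2} = 4782969 labelled spanning trees.
For each such spanning tree H, let X_H = 1 if all 8 edges of H are present in G. Then P[X_H = 1] = p^{8} = (1/3)^{8} = 1/6561.
By linearity: E[X] = Σ_H E[X_H] = 4782969 · p^{8} = 4782969 · 1/6561 = 729.
Numerically: E[X] ≈ 729.

E[X] = 4782969 · (1/3)^{8} = 729 ≈ 729.


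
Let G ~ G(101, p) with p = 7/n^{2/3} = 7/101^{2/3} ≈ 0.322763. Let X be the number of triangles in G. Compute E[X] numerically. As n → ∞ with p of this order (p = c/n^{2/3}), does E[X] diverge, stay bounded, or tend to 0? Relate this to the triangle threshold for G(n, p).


Number of potential triangles: C(101, 3) = 166650.
Each occurs with probability p³ ≈ (0.322763)³ ≈ 3.36241545e-02.
By linearity: E[X] = C(101, 3)·p³ ≈ 166650 · 3.36241545e-02 ≈ 5603.465347.
Since α = 2/3 < 1, p = c/n^{2/3} ≫ 1/n is above the triangle threshold p ~ 1/n. Asymptotically E[X] ~ (c³/6)·n^{3(1−α)} = (7³/6)·n^{1} → ∞; triangles are abundant w.h.p.

E[X] ≈ 5603.465347; in regime p = Θ(1/n^{2/3}) E[X] diverges (above the triangle threshold p ~ 1/n).


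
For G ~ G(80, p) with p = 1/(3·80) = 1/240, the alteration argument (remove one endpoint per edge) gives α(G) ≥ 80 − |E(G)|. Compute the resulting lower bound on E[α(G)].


E[|E(G)|] = C(80, 2)·p = 3160 · (1/240) = 79/6.
E[α(G)] ≥ n − E[|E(G)|] = 80 − 79/6 = 401/6.
Numerically: ≈ 66.8333.
(This is only a lower bound; the true E[α(G)] may be larger.)

E[α(G)] ≥ 401/6 ≈ 66.8333.


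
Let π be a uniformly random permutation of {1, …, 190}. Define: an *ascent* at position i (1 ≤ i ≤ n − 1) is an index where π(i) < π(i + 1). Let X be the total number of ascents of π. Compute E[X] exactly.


Write X = Σ X_I over i = 1, …, 189, with X_I the indicator of one ascent.
There are 189 indicators.
For each fixed i, the pair (π(i), π(i+1)) is a uniformly random ordered pair of distinct values from {1, …, 190}; by symmetry P[π(i) < π(i+1)] = 1/2.
By linearity: E[X] = 189 · (1/2) = (190 − 1) · (1/2) = 189/2 ≈ 94.50000.

E[X] = 189/2 = 94.50000.


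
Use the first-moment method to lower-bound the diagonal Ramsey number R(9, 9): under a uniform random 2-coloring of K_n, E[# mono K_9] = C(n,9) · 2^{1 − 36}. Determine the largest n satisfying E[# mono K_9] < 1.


We need C(n, 9) · 2^{1 − 36} < 1, i.e. C(n, 9) < 2^{36 − 1} = 34359738368.
Check values of n near the boundary:
  n = 63: C(63, 9) = 23667689815; 23667689815 < 34359738368? YES
  n = 64: C(64, 9) = 27540584512; 27540584512 < 34359738368? YES
  n = 65: C(65, 9) = 31966749880; 31966749880 < 34359738368? YES
  n = 66: C(66, 9) = 37014131440; 37014131440 < 34359738368? NO
The largest n with C(n, 9) < 34359738368 is n = 65 (where E[X] = 3995843735/4294967296 ≈ 0.9304). Hence R(9, 9) > 65, i.e. R(9, 9) ≥ 66.

Largest n = 65; hence R(9, 9) > 65.


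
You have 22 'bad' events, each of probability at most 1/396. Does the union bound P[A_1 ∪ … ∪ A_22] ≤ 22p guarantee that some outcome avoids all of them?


Union bound: P[∪_{i=1}^{22} A_i] ≤ Σ_i P[A_i] ≤ 22·p = 22·(1/396) = 1/18.
Numerically: 1/18 ≈ 0.056.
Is 1/18 < 1? YES.
Since P[∪ A_i] ≤ 1/18 < 1, the complement has P[∩ A_i^c] ≥ 1 − 1/18 = 17/18 > 0, so some outcome avoids every A_i.

22·p = 1/18 ≈ 0.056; existence CERTIFIED by the union bound.


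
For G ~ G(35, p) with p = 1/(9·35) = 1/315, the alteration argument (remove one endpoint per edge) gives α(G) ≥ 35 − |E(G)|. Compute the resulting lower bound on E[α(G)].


E[|E(G)|] = C(35, 2)·p = 595 · (1/315) = 17/9.
E[α(G)] ≥ n − E[|E(G)|] = 35 − 17/9 = 298/9.
Numerically: ≈ 33.111111.
(This is only a lower bound; the true E[α(G)] may be larger.)

E[α(G)] ≥ 298/9 ≈ 33.111111.


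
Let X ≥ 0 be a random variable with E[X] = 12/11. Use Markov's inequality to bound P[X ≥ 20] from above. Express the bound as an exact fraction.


μ = E[X] = 12/11, a = 20.
Markov: P[X ≥ 20] ≤ μ/a = (12/11)/20 = 3/55.
Numerically: ≈ 0.0545.
(Since a = 20 > μ = 1.0909, the bound 3/55 is < 1 and informative.)

P[X ≥ 20] ≤ 3/55 ≈ 0.0545.


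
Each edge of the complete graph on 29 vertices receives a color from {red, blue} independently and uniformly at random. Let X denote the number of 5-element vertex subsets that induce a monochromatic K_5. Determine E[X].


Let X = Σ_S X_S over the C(29, 5) = 118755 subsets S of size 5, where X_S = 1 if the K_5 on S is monochromatic.
For a fixed S, the K_5 on S has C(5, 2) = 10 edges. P[all 10 edges red] = (1/2)^10, and likewise for blue, so P[monochromatic] = 2·(1/2)^10 = 2^{1 − 10} = 1/512.
By linearity of expectation: E[X] = C(29, 5) · 2^{1 − 10} = 118755 · 1/512 = 118755/512.
Numerically: E[X] ≈ 231.94336.

E[X] = C(29,5)·2^(1−C(5,2)) = 118755/512 ≈ 231.94336.


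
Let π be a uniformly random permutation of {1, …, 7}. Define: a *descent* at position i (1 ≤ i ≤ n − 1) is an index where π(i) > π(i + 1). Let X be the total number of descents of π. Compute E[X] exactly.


Write X = Σ X_I over i = 1, …, 6, with X_I the indicator of one descent.
There are 6 indicators.
For each fixed i, the pair (π(i), π(i+1)) is a uniformly random ordered pair of distinct values from {1, …, 7}; by symmetry P[π(i) > π(i+1)] = 1/2.
By linearity: E[X] = 6 · (1/2) = (7 − 1) · (1/2) = 3 ≈ 3.00000.

E[X] = 3 = 3.00000.
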